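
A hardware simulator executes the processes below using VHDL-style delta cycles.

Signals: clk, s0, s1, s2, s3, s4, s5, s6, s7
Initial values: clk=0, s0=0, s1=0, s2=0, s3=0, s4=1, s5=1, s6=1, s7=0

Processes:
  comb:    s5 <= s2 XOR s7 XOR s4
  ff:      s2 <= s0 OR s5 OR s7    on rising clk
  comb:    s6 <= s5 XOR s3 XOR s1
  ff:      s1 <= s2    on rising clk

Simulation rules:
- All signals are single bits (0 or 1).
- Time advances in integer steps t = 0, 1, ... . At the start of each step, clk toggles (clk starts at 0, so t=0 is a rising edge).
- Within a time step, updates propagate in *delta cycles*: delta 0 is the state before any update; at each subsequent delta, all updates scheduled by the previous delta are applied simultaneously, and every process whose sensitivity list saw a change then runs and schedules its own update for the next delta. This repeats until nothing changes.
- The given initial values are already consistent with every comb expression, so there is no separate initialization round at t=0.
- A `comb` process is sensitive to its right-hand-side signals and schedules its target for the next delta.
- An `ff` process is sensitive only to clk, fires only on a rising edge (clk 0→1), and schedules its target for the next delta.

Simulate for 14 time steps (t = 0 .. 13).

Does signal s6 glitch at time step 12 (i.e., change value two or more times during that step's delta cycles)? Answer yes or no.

yes

t=0 Δ0: s3=0 s6=1 s1=0 s5=1 s4=1 s2=0 s7=0 s0=0 clk=0
  Δ1: clk:0→1
  Δ2: s2:0→1
  Δ3: s5:1→0
  Δ4: s6:1→0
  (4Δ to stable)
t=1 Δ0: s3=0 s6=0 s1=0 s5=0 s4=1 s2=1 s7=0 s0=0 clk=1
  Δ1: clk:1→0
  (1Δ to stable)
t=2 Δ0: s3=0 s6=0 s1=0 s5=0 s4=1 s2=1 s7=0 s0=0 clk=0
  Δ1: clk:0→1
  Δ2: s1:0→1, s2:1→0
  Δ3: s6:0→1, s5:0→1
  Δ4: s6:1→0
  (4Δ to stable)
t=3 Δ0: s3=0 s6=0 s1=1 s5=1 s4=1 s2=0 s7=0 s0=0 clk=1
  Δ1: clk:1→0
  (1Δ to stable)
t=4 Δ0: s3=0 s6=0 s1=1 s5=1 s4=1 s2=0 s7=0 s0=0 clk=0
  Δ1: clk:0→1
  Δ2: s1:1→0, s2:0→1
  Δ3: s6:0→1, s5:1→0
  Δ4: s6:1→0
  (4Δ to stable)
t=5 Δ0: s3=0 s6=0 s1=0 s5=0 s4=1 s2=1 s7=0 s0=0 clk=1
  Δ1: clk:1→0
  (1Δ to stable)
t=6 Δ0: s3=0 s6=0 s1=0 s5=0 s4=1 s2=1 s7=0 s0=0 clk=0
  Δ1: clk:0→1
  Δ2: s1:0→1, s2:1→0
  Δ3: s6:0→1, s5:0→1
  Δ4: s6:1→0
  (4Δ to stable)
t=7 Δ0: s3=0 s6=0 s1=1 s5=1 s4=1 s2=0 s7=0 s0=0 clk=1
  Δ1: clk:1→0
  (1Δ to stable)
t=8 Δ0: s3=0 s6=0 s1=1 s5=1 s4=1 s2=0 s7=0 s0=0 clk=0
  Δ1: clk:0→1
  Δ2: s1:1→0, s2:0→1
  Δ3: s6:0→1, s5:1→0
  Δ4: s6:1→0
  (4Δ to stable)
t=9 Δ0: s3=0 s6=0 s1=0 s5=0 s4=1 s2=1 s7=0 s0=0 clk=1
  Δ1: clk:1→0
  (1Δ to stable)
t=10 Δ0: s3=0 s6=0 s1=0 s5=0 s4=1 s2=1 s7=0 s0=0 clk=0
  Δ1: clk:0→1
  Δ2: s1:0→1, s2:1→0
  Δ3: s6:0→1, s5:0→1
  Δ4: s6:1→0
  (4Δ to stable)
t=11 Δ0: s3=0 s6=0 s1=1 s5=1 s4=1 s2=0 s7=0 s0=0 clk=1
  Δ1: clk:1→0
  (1Δ to stable)
t=12 Δ0: s3=0 s6=0 s1=1 s5=1 s4=1 s2=0 s7=0 s0=0 clk=0
  Δ1: clk:0→1
  Δ2: s1:1→0, s2:0→1
  Δ3: s6:0→1, s5:1→0
  Δ4: s6:1→0
  (4Δ to stable)
t=13 Δ0: s3=0 s6=0 s1=0 s5=0 s4=1 s2=1 s7=0 s0=0 clk=1
  Δ1: clk:1→0
  (1Δ to stable)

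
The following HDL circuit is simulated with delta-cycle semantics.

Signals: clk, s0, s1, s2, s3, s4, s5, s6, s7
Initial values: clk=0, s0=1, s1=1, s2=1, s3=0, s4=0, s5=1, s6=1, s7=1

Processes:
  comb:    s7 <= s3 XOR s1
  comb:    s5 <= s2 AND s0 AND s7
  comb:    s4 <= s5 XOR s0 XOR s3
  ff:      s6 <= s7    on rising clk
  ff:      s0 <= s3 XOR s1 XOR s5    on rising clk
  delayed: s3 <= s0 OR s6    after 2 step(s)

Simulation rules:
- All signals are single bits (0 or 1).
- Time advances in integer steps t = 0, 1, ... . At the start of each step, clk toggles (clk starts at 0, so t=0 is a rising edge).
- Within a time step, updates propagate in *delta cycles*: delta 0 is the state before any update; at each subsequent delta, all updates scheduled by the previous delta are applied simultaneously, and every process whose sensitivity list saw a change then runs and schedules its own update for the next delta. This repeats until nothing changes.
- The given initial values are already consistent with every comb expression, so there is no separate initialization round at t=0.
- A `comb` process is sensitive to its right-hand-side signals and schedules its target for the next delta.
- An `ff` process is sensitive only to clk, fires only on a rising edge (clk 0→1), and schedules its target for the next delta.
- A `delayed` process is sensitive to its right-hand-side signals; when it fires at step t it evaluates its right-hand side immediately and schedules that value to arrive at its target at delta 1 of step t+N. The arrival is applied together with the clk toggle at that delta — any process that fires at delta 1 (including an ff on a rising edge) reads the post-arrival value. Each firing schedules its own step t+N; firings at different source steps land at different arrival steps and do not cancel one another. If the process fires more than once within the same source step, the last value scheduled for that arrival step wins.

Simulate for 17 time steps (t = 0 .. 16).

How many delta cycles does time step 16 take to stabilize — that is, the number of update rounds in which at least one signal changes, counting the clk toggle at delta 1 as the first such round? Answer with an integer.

3

t=0 Δ0: s6=1 s1=1 clk=0 s5=1 s0=1 s4=0 s7=1 s3=0 s2=1
  Δ1: clk:0→1
  Δ2: s0:1→0
  Δ3: s5:1→0, s4:0→1
  Δ4: s4:1→0
  (4Δ to stable)
t=1 Δ0: s6=1 s1=1 clk=1 s5=0 s0=0 s4=0 s7=1 s3=0 s2=1
  Δ1: clk:1→0
  (1Δ to stable)
t=2 Δ0: s6=1 s1=1 clk=0 s5=0 s0=0 s4=0 s7=1 s3=0 s2=1
  Δ1: clk:0→1, s3:0→1
  Δ2: s4:0→1, s7:1→0
  (2Δ to stable)
t=3 Δ0: s6=1 s1=1 clk=1 s5=0 s0=0 s4=1 s7=0 s3=1 s2=1
  Δ1: clk:1→0
  (1Δ to stable)
t=4 Δ0: s6=1 s1=1 clk=0 s5=0 s0=0 s4=1 s7=0 s3=1 s2=1
  Δ1: clk:0→1
  Δ2: s6:1→0
  (2Δ to stable)
t=5 Δ0: s6=0 s1=1 clk=1 s5=0 s0=0 s4=1 s7=0 s3=1 s2=1
  Δ1: clk:1→0
  (1Δ to stable)
t=6 Δ0: s6=0 s1=1 clk=0 s5=0 s0=0 s4=1 s7=0 s3=1 s2=1
  Δ1: clk:0→1, s3:1→0
  Δ2: s0:0→1, s4:1→0, s7:0→1
  Δ3: s5:0→1, s4:0→1
  Δ4: s4:1→0
  (4Δ to stable)
t=7 Δ0: s6=0 s1=1 clk=1 s5=1 s0=1 s4=0 s7=1 s3=0 s2=1
  Δ1: clk:1→0
  (1Δ to stable)
t=8 Δ0: s6=0 s1=1 clk=0 s5=1 s0=1 s4=0 s7=1 s3=0 s2=1
  Δ1: clk:0→1, s3:0→1
  Δ2: s6:0→1, s4:0→1, s7:1→0
  Δ3: s5:1→0
  Δ4: s4:1→0
  (4Δ to stable)
t=9 Δ0: s6=1 s1=1 clk=1 s5=0 s0=1 s4=0 s7=0 s3=1 s2=1
  Δ1: clk:1→0
  (1Δ to stable)
t=10 Δ0: s6=1 s1=1 clk=0 s5=0 s0=1 s4=0 s7=0 s3=1 s2=1
  Δ1: clk:0→1
  Δ2: s6:1→0, s0:1→0
  Δ3: s4:0→1
  (3Δ to stable)
t=11 Δ0: s6=0 s1=1 clk=1 s5=0 s0=0 s4=1 s7=0 s3=1 s2=1
  Δ1: clk:1→0
  (1Δ to stable)
t=12 Δ0: s6=0 s1=1 clk=0 s5=0 s0=0 s4=1 s7=0 s3=1 s2=1
  Δ1: clk:0→1, s3:1→0
  Δ2: s0:0→1, s4:1→0, s7:0→1
  Δ3: s5:0→1, s4:0→1
  Δ4: s4:1→0
  (4Δ to stable)
t=13 Δ0: s6=0 s1=1 clk=1 s5=1 s0=1 s4=0 s7=1 s3=0 s2=1
  Δ1: clk:1→0
  (1Δ to stable)
t=14 Δ0: s6=0 s1=1 clk=0 s5=1 s0=1 s4=0 s7=1 s3=0 s2=1
  Δ1: clk:0→1, s3:0→1
  Δ2: s6:0→1, s4:0→1, s7:1→0
  Δ3: s5:1→0
  Δ4: s4:1→0
  (4Δ to stable)
t=15 Δ0: s6=1 s1=1 clk=1 s5=0 s0=1 s4=0 s7=0 s3=1 s2=1
  Δ1: clk:1→0
  (1Δ to stable)
t=16 Δ0: s6=1 s1=1 clk=0 s5=0 s0=1 s4=0 s7=0 s3=1 s2=1
  Δ1: clk:0→1
  Δ2: s6:1→0, s0:1→0
  Δ3: s4:0→1
  (3Δ to stable)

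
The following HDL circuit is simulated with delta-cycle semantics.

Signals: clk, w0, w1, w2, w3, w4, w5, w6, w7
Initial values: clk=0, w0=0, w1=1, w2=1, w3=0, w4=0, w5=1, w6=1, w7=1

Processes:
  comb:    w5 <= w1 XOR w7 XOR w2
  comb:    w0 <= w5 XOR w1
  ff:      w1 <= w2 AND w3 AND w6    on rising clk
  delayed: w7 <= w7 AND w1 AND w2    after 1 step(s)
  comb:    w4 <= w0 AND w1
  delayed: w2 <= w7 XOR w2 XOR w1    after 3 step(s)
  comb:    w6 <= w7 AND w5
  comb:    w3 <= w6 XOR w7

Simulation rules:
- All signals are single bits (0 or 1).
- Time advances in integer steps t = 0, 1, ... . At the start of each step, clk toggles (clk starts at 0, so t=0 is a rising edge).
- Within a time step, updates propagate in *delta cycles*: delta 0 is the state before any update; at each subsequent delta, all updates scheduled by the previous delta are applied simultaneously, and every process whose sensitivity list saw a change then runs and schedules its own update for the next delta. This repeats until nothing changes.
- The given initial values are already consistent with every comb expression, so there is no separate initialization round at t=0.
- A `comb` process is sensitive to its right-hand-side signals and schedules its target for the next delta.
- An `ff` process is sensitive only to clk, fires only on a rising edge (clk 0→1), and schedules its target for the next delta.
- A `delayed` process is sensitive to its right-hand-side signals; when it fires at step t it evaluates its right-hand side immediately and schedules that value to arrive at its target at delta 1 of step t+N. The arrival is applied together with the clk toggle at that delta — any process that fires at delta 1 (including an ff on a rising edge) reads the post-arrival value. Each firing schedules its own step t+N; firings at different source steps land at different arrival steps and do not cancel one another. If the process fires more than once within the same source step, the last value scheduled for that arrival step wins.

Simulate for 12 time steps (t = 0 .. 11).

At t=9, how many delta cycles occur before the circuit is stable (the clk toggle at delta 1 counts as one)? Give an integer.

t0.Δ0 w3=0 w5=1 clk=0 w1=1 w4=0 w7=1 w2=1 w6=1 w0=0
t0.Δ1 w3=0 w5=1 clk=1 w1=1 w4=0 w7=1 w2=1 w6=1 w0=0
t0.Δ2 w3=0 w5=1 clk=1 w1=0 w4=0 w7=1 w2=1 w6=1 w0=0
t0.Δ3 w3=0 w5=0 clk=1 w1=0 w4=0 w7=1 w2=1 w6=1 w0=1
t0.Δ4 w3=0 w5=0 clk=1 w1=0 w4=0 w7=1 w2=1 w6=0 w0=0
t0.Δ5 w3=1 w5=0 clk=1 w1=0 w4=0 w7=1 w2=1 w6=0 w0=0
t1.Δ0 w3=1 w5=0 clk=1 w1=0 w4=0 w7=1 w2=1 w6=0 w0=0
t1.Δ1 w3=1 w5=0 clk=0 w1=0 w4=0 w7=0 w2=1 w6=0 w0=0
t1.Δ2 w3=0 w5=1 clk=0 w1=0 w4=0 w7=0 w2=1 w6=0 w0=0
t1.Δ3 w3=0 w5=1 clk=0 w1=0 w4=0 w7=0 w2=1 w6=0 w0=1
t2.Δ0 w3=0 w5=1 clk=0 w1=0 w4=0 w7=0 w2=1 w6=0 w0=1
t2.Δ1 w3=0 w5=1 clk=1 w1=0 w4=0 w7=0 w2=1 w6=0 w0=1
t3.Δ0 w3=0 w5=1 clk=1 w1=0 w4=0 w7=0 w2=1 w6=0 w0=1
t3.Δ1 w3=0 w5=1 clk=0 w1=0 w4=0 w7=0 w2=0 w6=0 w0=1
t3.Δ2 w3=0 w5=0 clk=0 w1=0 w4=0 w7=0 w2=0 w6=0 w0=1
t3.Δ3 w3=0 w5=0 clk=0 w1=0 w4=0 w7=0 w2=0 w6=0 w0=0
t4.Δ0 w3=0 w5=0 clk=0 w1=0 w4=0 w7=0 w2=0 w6=0 w0=0
t4.Δ1 w3=0 w5=0 clk=1 w1=0 w4=0 w7=0 w2=1 w6=0 w0=0
t4.Δ2 w3=0 w5=1 clk=1 w1=0 w4=0 w7=0 w2=1 w6=0 w0=0
t4.Δ3 w3=0 w5=1 clk=1 w1=0 w4=0 w7=0 w2=1 w6=0 w0=1
t5.Δ0 w3=0 w5=1 clk=1 w1=0 w4=0 w7=0 w2=1 w6=0 w0=1
t5.Δ1 w3=0 w5=1 clk=0 w1=0 w4=0 w7=0 w2=1 w6=0 w0=1
t6.Δ0 w3=0 w5=1 clk=0 w1=0 w4=0 w7=0 w2=1 w6=0 w0=1
t6.Δ1 w3=0 w5=1 clk=1 w1=0 w4=0 w7=0 w2=0 w6=0 w0=1
t6.Δ2 w3=0 w5=0 clk=1 w1=0 w4=0 w7=0 w2=0 w6=0 w0=1
t6.Δ3 w3=0 w5=0 clk=1 w1=0 w4=0 w7=0 w2=0 w6=0 w0=0
t7.Δ0 w3=0 w5=0 clk=1 w1=0 w4=0 w7=0 w2=0 w6=0 w0=0
t7.Δ1 w3=0 w5=0 clk=0 w1=0 w4=0 w7=0 w2=1 w6=0 w0=0
t7.Δ2 w3=0 w5=1 clk=0 w1=0 w4=0 w7=0 w2=1 w6=0 w0=0
t7.Δ3 w3=0 w5=1 clk=0 w1=0 w4=0 w7=0 w2=1 w6=0 w0=1
t8.Δ0 w3=0 w5=1 clk=0 w1=0 w4=0 w7=0 w2=1 w6=0 w0=1
t8.Δ1 w3=0 w5=1 clk=1 w1=0 w4=0 w7=0 w2=1 w6=0 w0=1
t9.Δ0 w3=0 w5=1 clk=1 w1=0 w4=0 w7=0 w2=1 w6=0 w0=1
t9.Δ1 w3=0 w5=1 clk=0 w1=0 w4=0 w7=0 w2=0 w6=0 w0=1
t9.Δ2 w3=0 w5=0 clk=0 w1=0 w4=0 w7=0 w2=0 w6=0 w0=1
t9.Δ3 w3=0 w5=0 clk=0 w1=0 w4=0 w7=0 w2=0 w6=0 w0=0
t10.Δ0 w3=0 w5=0 clk=0 w1=0 w4=0 w7=0 w2=0 w6=0 w0=0
t10.Δ1 w3=0 w5=0 clk=1 w1=0 w4=0 w7=0 w2=1 w6=0 w0=0
t10.Δ2 w3=0 w5=1 clk=1 w1=0 w4=0 w7=0 w2=1 w6=0 w0=0
t10.Δ3 w3=0 w5=1 clk=1 w1=0 w4=0 w7=0 w2=1 w6=0 w0=1
t11.Δ0 w3=0 w5=1 clk=1 w1=0 w4=0 w7=0 w2=1 w6=0 w0=1
t11.Δ1 w3=0 w5=1 clk=0 w1=0 w4=0 w7=0 w2=1 w6=0 w0=1

3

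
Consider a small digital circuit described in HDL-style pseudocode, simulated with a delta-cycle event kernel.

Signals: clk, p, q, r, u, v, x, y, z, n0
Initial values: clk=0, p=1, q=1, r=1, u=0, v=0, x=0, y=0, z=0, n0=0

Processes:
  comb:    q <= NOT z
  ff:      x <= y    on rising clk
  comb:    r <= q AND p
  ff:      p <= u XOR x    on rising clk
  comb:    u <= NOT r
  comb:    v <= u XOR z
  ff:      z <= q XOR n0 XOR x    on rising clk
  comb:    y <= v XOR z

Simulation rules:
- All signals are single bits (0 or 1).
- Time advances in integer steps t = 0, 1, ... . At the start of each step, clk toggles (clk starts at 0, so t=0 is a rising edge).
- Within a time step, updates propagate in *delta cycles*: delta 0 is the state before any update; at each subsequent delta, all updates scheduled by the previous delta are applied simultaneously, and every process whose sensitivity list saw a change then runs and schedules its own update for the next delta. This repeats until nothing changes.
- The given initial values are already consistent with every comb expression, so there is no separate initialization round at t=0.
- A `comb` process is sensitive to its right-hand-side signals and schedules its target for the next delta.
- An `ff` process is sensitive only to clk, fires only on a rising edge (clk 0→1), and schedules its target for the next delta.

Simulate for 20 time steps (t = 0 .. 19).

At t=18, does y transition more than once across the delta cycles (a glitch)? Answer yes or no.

yes

[bits: x,q,n0,y,u,v,r,p,z,clk]
t=0: Δ0=0100001100 Δ1=0100001101 Δ2=0100001011 Δ3=0001010011 Δ4=0000110011 Δ5=0000100011 Δ6=0001100011 | 6Δ
t=1: Δ0=0001100011 Δ1=0001100010 | 1Δ
t=2: Δ0=0001100010 Δ1=0001100011 Δ2=1001100101 Δ3=1100110101 Δ4=1101111101 Δ5=1101011101 Δ6=1101001101 Δ7=1100001101 | 7Δ
t=3: Δ0=1100001101 Δ1=1100001100 | 1Δ
t=4: Δ0=1100001100 Δ1=1100001101 Δ2=0100001101 | 2Δ
t=5: Δ0=0100001101 Δ1=0100001100 | 1Δ
t=6: Δ0=0100001100 Δ1=0100001101 Δ2=0100001011 Δ3=0001010011 Δ4=0000110011 Δ5=0000100011 Δ6=0001100011 | 6Δ
t=7: Δ0=0001100011 Δ1=0001100010 | 1Δ
t=8: Δ0=0001100010 Δ1=0001100011 Δ2=1001100101 Δ3=1100110101 Δ4=1101111101 Δ5=1101011101 Δ6=1101001101 Δ7=1100001101 | 7Δ
t=9: Δ0=1100001101 Δ1=1100001100 | 1Δ
t=10: Δ0=1100001100 Δ1=1100001101 Δ2=0100001101 | 2Δ
t=11: Δ0=0100001101 Δ1=0100001100 | 1Δ
t=12: Δ0=0100001100 Δ1=0100001101 Δ2=0100001011 Δ3=0001010011 Δ4=0000110011 Δ5=0000100011 Δ6=0001100011 | 6Δ
t=13: Δ0=0001100011 Δ1=0001100010 | 1Δ
t=14: Δ0=0001100010 Δ1=0001100011 Δ2=1001100101 Δ3=1100110101 Δ4=1101111101 Δ5=1101011101 Δ6=1101001101 Δ7=1100001101 | 7Δ
t=15: Δ0=1100001101 Δ1=1100001100 | 1Δ
t=16: Δ0=1100001100 Δ1=1100001101 Δ2=0100001101 | 2Δ
t=17: Δ0=0100001101 Δ1=0100001100 | 1Δ
t=18: Δ0=0100001100 Δ1=0100001101 Δ2=0100001011 Δ3=0001010011 Δ4=0000110011 Δ5=0000100011 Δ6=0001100011 | 6Δ
t=19: Δ0=0001100011 Δ1=0001100010 | 1Δ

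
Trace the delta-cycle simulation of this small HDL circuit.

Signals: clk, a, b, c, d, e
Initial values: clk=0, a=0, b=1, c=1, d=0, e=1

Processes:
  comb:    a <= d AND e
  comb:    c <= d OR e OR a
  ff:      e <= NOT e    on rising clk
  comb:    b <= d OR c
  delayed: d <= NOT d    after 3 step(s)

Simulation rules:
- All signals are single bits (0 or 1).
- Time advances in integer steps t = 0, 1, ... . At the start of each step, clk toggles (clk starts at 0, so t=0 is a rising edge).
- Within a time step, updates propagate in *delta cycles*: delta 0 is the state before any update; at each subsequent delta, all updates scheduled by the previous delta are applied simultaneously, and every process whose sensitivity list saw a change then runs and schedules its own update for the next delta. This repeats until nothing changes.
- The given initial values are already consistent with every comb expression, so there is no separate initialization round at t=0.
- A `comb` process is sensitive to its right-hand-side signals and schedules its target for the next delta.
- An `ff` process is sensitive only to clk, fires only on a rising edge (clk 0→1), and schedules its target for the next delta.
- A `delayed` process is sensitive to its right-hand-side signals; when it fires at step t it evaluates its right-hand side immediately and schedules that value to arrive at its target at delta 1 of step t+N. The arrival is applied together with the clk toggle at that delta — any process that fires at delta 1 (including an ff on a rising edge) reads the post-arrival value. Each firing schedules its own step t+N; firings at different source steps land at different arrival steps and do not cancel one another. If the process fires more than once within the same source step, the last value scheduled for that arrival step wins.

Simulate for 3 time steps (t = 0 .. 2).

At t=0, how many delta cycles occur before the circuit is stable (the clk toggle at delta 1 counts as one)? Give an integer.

t=0 Δ0: a=0 b=1 clk=0 e=1 c=1 d=0
  Δ1: clk:0→1
  Δ2: e:1→0
  Δ3: c:1→0
  Δ4: b:1→0
  (4Δ to stable)
t=1 Δ0: a=0 b=0 clk=1 e=0 c=0 d=0
  Δ1: clk:1→0
  (1Δ to stable)
t=2 Δ0: a=0 b=0 clk=0 e=0 c=0 d=0
  Δ1: clk:0→1
  Δ2: e:0→1
  Δ3: c:0→1
  Δ4: b:0→1
  (4Δ to stable)

4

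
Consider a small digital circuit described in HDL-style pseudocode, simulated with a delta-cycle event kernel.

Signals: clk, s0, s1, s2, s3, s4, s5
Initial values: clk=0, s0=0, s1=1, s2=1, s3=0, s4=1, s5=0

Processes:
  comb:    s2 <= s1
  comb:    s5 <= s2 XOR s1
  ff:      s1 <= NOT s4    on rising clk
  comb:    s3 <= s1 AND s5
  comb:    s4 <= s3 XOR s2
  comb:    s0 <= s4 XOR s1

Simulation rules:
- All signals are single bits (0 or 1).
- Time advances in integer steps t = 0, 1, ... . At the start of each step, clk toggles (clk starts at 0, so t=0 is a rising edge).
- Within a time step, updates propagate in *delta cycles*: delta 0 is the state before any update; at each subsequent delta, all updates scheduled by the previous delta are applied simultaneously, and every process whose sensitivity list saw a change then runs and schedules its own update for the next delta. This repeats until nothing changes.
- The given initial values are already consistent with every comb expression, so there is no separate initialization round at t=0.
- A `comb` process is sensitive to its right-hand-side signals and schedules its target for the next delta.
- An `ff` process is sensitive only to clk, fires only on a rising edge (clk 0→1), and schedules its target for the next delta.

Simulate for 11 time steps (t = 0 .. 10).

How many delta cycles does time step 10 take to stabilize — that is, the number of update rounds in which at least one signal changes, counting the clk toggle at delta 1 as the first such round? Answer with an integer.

7

t=0 Δ0: s4=1 s3=0 clk=0 s2=1 s5=0 s1=1 s0=0
  Δ1: clk:0→1
  Δ2: s1:1→0
  Δ3: s2:1→0, s5:0→1, s0:0→1
  Δ4: s4:1→0, s5:1→0
  Δ5: s0:1→0
  (5Δ to stable)
t=1 Δ0: s4=0 s3=0 clk=1 s2=0 s5=0 s1=0 s0=0
  Δ1: clk:1→0
  (1Δ to stable)
t=2 Δ0: s4=0 s3=0 clk=0 s2=0 s5=0 s1=0 s0=0
  Δ1: clk:0→1
  Δ2: s1:0→1
  Δ3: s2:0→1, s5:0→1, s0:0→1
  Δ4: s4:0→1, s3:0→1, s5:1→0
  Δ5: s4:1→0, s3:1→0, s0:1→0
  Δ6: s4:0→1, s0:0→1
  Δ7: s0:1→0
  (7Δ to stable)
t=3 Δ0: s4=1 s3=0 clk=1 s2=1 s5=0 s1=1 s0=0
  Δ1: clk:1→0
  (1Δ to stable)
t=4 Δ0: s4=1 s3=0 clk=0 s2=1 s5=0 s1=1 s0=0
  Δ1: clk:0→1
  Δ2: s1:1→0
  Δ3: s2:1→0, s5:0→1, s0:0→1
  Δ4: s4:1→0, s5:1→0
  Δ5: s0:1→0
  (5Δ to stable)
t=5 Δ0: s4=0 s3=0 clk=1 s2=0 s5=0 s1=0 s0=0
  Δ1: clk:1→0
  (1Δ to stable)
t=6 Δ0: s4=0 s3=0 clk=0 s2=0 s5=0 s1=0 s0=0
  Δ1: clk:0→1
  Δ2: s1:0→1
  Δ3: s2:0→1, s5:0→1, s0:0→1
  Δ4: s4:0→1, s3:0→1, s5:1→0
  Δ5: s4:1→0, s3:1→0, s0:1→0
  Δ6: s4:0→1, s0:0→1
  Δ7: s0:1→0
  (7Δ to stable)
t=7 Δ0: s4=1 s3=0 clk=1 s2=1 s5=0 s1=1 s0=0
  Δ1: clk:1→0
  (1Δ to stable)
t=8 Δ0: s4=1 s3=0 clk=0 s2=1 s5=0 s1=1 s0=0
  Δ1: clk:0→1
  Δ2: s1:1→0
  Δ3: s2:1→0, s5:0→1, s0:0→1
  Δ4: s4:1→0, s5:1→0
  Δ5: s0:1→0
  (5Δ to stable)
t=9 Δ0: s4=0 s3=0 clk=1 s2=0 s5=0 s1=0 s0=0
  Δ1: clk:1→0
  (1Δ to stable)
t=10 Δ0: s4=0 s3=0 clk=0 s2=0 s5=0 s1=0 s0=0
  Δ1: clk:0→1
  Δ2: s1:0→1
  Δ3: s2:0→1, s5:0→1, s0:0→1
  Δ4: s4:0→1, s3:0→1, s5:1→0
  Δ5: s4:1→0, s3:1→0, s0:1→0
  Δ6: s4:0→1, s0:0→1
  Δ7: s0:1→0
  (7Δ to stable)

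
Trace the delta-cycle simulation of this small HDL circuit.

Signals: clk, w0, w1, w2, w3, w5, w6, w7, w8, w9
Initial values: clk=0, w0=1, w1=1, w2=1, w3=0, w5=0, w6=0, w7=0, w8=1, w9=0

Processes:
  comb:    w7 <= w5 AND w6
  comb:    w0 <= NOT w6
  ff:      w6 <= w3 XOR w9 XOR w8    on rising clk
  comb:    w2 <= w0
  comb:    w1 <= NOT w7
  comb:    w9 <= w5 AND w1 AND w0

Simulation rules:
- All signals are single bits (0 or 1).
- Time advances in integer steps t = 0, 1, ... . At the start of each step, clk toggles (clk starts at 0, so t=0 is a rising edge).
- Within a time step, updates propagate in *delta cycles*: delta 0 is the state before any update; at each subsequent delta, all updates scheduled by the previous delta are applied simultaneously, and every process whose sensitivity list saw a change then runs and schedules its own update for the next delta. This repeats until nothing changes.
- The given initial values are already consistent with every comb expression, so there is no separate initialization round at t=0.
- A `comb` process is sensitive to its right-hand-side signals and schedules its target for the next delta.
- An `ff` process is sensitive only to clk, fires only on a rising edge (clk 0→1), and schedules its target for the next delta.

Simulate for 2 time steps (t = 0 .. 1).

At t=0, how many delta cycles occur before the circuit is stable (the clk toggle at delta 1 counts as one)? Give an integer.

4

t=0 Δ0: w7=0 w2=1 w0=1 w8=1 w9=0 w5=0 clk=0 w6=0 w3=0 w1=1
  Δ1: clk:0→1
  Δ2: w6:0→1
  Δ3: w0:1→0
  Δ4: w2:1→0
  (4Δ to stable)
t=1 Δ0: w7=0 w2=0 w0=0 w8=1 w9=0 w5=0 clk=1 w6=1 w3=0 w1=1
  Δ1: clk:1→0
  (1Δ to stable)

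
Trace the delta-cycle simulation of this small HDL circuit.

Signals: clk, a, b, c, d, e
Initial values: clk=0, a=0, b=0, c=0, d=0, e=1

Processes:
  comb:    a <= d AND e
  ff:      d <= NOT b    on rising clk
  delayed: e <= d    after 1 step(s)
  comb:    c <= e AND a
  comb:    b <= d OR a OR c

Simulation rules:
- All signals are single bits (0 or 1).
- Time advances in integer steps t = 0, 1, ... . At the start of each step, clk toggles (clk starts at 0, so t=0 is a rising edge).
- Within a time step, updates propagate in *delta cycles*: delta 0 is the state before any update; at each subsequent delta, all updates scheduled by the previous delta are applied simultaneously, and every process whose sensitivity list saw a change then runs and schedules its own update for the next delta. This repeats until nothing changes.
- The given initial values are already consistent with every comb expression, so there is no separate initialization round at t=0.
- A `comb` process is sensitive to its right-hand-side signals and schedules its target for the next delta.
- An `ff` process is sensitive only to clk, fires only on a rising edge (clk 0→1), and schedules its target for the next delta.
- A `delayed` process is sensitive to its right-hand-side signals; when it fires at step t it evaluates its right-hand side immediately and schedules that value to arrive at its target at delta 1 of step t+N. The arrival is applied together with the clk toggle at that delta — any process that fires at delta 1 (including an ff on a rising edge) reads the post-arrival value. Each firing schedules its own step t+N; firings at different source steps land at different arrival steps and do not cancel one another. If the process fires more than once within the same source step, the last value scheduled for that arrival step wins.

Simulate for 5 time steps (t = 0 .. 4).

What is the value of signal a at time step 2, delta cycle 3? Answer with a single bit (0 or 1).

t=0 Δ0: d=0 clk=0 e=1 c=0 a=0 b=0
  Δ1: clk:0→1
  Δ2: d:0→1
  Δ3: a:0→1, b:0→1
  Δ4: c:0→1
  (4Δ to stable)
t=1 Δ0: d=1 clk=1 e=1 c=1 a=1 b=1
  Δ1: clk:1→0
  (1Δ to stable)
t=2 Δ0: d=1 clk=0 e=1 c=1 a=1 b=1
  Δ1: clk:0→1
  Δ2: d:1→0
  Δ3: a:1→0
  Δ4: c:1→0
  Δ5: b:1→0
  (5Δ to stable)
t=3 Δ0: d=0 clk=1 e=1 c=0 a=0 b=0
  Δ1: clk:1→0, e:1→0
  (1Δ to stable)
t=4 Δ0: d=0 clk=0 e=0 c=0 a=0 b=0
  Δ1: clk:0→1
  Δ2: d:0→1
  Δ3: b:0→1
  (3Δ to stable)

0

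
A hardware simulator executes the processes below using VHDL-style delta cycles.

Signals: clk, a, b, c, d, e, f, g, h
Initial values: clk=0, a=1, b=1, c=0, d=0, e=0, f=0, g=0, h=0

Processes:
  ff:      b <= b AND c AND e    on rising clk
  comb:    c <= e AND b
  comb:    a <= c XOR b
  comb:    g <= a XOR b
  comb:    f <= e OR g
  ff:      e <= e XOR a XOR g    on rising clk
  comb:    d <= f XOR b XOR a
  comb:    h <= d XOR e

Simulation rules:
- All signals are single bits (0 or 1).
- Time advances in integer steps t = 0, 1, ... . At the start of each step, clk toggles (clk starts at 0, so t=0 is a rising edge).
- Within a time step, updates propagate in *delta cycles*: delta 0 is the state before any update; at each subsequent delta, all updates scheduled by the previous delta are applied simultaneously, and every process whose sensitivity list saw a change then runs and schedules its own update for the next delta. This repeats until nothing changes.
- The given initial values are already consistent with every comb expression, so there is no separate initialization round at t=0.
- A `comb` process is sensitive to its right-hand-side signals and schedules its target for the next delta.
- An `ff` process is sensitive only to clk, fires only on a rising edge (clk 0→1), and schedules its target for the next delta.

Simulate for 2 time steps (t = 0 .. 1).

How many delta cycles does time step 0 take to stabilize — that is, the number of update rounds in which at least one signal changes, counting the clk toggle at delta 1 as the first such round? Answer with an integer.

4

[bits: e,h,c,a,f,d,clk,b,g]
t=0: Δ0=000100010 Δ1=000100110 Δ2=100100100 Δ3=110011101 Δ4=100011100 | 4Δ
t=1: Δ0=100011100 Δ1=100011000 | 1Δ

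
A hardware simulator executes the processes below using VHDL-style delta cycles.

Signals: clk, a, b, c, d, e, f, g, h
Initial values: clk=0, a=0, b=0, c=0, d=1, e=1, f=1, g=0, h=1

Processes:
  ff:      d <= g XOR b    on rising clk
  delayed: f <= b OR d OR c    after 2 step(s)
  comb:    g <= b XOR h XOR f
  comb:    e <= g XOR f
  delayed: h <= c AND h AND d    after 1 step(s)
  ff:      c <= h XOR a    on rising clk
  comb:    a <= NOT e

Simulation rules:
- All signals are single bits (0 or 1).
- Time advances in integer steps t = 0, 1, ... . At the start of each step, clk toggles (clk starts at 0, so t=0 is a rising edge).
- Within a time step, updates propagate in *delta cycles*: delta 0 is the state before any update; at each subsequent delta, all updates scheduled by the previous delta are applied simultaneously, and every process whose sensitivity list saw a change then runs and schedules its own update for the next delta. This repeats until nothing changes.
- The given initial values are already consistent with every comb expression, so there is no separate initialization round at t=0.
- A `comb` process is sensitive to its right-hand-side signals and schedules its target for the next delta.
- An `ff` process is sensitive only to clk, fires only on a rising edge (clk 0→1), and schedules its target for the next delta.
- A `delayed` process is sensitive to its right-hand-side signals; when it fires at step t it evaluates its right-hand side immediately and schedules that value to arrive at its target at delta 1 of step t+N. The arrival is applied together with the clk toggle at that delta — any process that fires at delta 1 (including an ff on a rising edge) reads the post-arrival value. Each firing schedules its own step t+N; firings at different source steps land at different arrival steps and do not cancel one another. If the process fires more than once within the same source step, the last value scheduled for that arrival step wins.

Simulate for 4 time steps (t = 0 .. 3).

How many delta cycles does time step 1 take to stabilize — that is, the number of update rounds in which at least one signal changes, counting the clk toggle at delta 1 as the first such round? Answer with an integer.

[bits: clk,h,d,e,f,b,g,c,a]
t=0: Δ0=011110000 Δ1=111110000 Δ2=110110010 | 2Δ
t=1: Δ0=110110010 Δ1=000110010 Δ2=000110110 Δ3=000010110 Δ4=000010111 | 4Δ
t=2: Δ0=000010111 Δ1=100010111 Δ2=101010111 | 2Δ
t=3: Δ0=101010111 Δ1=001010111 | 1Δ

4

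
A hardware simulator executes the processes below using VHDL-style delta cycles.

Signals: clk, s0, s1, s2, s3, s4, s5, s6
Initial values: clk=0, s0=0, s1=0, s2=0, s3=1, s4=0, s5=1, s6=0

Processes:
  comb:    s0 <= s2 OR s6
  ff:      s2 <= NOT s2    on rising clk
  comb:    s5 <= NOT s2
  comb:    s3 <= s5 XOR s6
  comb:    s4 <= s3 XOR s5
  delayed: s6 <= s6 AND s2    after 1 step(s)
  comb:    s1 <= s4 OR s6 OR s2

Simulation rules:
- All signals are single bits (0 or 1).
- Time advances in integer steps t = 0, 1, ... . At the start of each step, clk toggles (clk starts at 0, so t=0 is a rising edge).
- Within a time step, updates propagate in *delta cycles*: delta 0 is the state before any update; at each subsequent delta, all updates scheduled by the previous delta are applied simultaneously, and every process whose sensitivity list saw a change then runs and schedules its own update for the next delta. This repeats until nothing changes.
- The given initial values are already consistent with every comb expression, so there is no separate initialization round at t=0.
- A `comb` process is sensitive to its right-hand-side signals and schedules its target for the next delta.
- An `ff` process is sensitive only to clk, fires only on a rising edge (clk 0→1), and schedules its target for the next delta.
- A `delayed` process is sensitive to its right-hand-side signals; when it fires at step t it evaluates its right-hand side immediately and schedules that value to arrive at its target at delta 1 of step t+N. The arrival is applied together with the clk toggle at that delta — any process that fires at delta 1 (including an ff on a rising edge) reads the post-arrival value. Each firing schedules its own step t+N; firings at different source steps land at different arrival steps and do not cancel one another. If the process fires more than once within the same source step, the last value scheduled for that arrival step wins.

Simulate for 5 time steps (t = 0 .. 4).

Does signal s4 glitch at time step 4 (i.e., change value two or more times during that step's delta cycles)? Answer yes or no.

t=0 Δ0: s4=0 clk=0 s0=0 s6=0 s2=0 s3=1 s1=0 s5=1
  Δ1: clk:0→1
  Δ2: s2:0→1
  Δ3: s0:0→1, s1:0→1, s5:1→0
  Δ4: s4:0→1, s3:1→0
  Δ5: s4:1→0
  (5Δ to stable)
t=1 Δ0: s4=0 clk=1 s0=1 s6=0 s2=1 s3=0 s1=1 s5=0
  Δ1: clk:1→0
  (1Δ to stable)
t=2 Δ0: s4=0 clk=0 s0=1 s6=0 s2=1 s3=0 s1=1 s5=0
  Δ1: clk:0→1
  Δ2: s2:1→0
  Δ3: s0:1→0, s1:1→0, s5:0→1
  Δ4: s4:0→1, s3:0→1
  Δ5: s4:1→0, s1:0→1
  Δ6: s1:1→0
  (6Δ to stable)
t=3 Δ0: s4=0 clk=1 s0=0 s6=0 s2=0 s3=1 s1=0 s5=1
  Δ1: clk:1→0
  (1Δ to stable)
t=4 Δ0: s4=0 clk=0 s0=0 s6=0 s2=0 s3=1 s1=0 s5=1
  Δ1: clk:0→1
  Δ2: s2:0→1
  Δ3: s0:0→1, s1:0→1, s5:1→0
  Δ4: s4:0→1, s3:1→0
  Δ5: s4:1→0
  (5Δ to stable)

yes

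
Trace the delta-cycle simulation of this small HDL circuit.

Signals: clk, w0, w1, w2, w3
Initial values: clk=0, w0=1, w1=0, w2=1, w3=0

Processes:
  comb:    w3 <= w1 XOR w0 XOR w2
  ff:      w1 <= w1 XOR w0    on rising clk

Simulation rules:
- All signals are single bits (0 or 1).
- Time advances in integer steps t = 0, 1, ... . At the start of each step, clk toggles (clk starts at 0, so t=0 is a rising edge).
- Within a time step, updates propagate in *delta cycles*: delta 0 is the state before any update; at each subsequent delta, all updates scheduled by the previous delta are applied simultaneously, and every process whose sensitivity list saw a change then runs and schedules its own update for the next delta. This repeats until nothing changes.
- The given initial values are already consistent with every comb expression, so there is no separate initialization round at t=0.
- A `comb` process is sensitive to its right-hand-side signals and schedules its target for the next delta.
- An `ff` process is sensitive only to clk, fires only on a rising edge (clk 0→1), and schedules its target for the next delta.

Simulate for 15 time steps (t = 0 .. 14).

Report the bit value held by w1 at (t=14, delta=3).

[bits: w1,w2,w0,w3,clk]
t=0: Δ0=01100 Δ1=01101 Δ2=11101 Δ3=11111 | 3Δ
t=1: Δ0=11111 Δ1=11110 | 1Δ
t=2: Δ0=11110 Δ1=11111 Δ2=01111 Δ3=01101 | 3Δ
t=3: Δ0=01101 Δ1=01100 | 1Δ
t=4: Δ0=01100 Δ1=01101 Δ2=11101 Δ3=11111 | 3Δ
t=5: Δ0=11111 Δ1=11110 | 1Δ
t=6: Δ0=11110 Δ1=11111 Δ2=01111 Δ3=01101 | 3Δ
t=7: Δ0=01101 Δ1=01100 | 1Δ
t=8: Δ0=01100 Δ1=01101 Δ2=11101 Δ3=11111 | 3Δ
t=9: Δ0=11111 Δ1=11110 | 1Δ
t=10: Δ0=11110 Δ1=11111 Δ2=01111 Δ3=01101 | 3Δ
t=11: Δ0=01101 Δ1=01100 | 1Δ
t=12: Δ0=01100 Δ1=01101 Δ2=11101 Δ3=11111 | 3Δ
t=13: Δ0=11111 Δ1=11110 | 1Δ
t=14: Δ0=11110 Δ1=11111 Δ2=01111 Δ3=01101 | 3Δ

0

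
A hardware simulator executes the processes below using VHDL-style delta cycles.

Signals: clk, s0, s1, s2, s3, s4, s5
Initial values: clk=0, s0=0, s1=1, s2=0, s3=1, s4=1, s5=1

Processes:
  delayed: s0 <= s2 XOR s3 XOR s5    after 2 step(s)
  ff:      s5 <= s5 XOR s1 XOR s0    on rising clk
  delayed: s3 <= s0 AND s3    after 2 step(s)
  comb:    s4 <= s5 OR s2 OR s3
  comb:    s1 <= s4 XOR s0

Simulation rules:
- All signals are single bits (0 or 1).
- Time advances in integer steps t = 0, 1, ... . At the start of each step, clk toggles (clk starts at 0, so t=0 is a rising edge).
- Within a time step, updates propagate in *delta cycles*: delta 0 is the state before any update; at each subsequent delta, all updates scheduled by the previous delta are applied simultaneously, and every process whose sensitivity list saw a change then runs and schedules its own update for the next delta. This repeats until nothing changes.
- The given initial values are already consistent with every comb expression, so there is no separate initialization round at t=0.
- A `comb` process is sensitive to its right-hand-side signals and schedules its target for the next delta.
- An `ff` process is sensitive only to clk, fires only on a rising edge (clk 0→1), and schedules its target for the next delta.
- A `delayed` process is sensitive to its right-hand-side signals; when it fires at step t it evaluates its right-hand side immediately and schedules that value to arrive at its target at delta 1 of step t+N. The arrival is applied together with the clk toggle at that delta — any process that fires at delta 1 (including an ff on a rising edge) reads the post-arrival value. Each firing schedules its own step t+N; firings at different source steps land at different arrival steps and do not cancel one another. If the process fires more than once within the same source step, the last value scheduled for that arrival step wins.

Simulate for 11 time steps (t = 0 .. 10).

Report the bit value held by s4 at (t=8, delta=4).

t0.Δ0 s5=1 s2=0 clk=0 s0=0 s3=1 s1=1 s4=1
t0.Δ1 s5=1 s2=0 clk=1 s0=0 s3=1 s1=1 s4=1
t0.Δ2 s5=0 s2=0 clk=1 s0=0 s3=1 s1=1 s4=1
t1.Δ0 s5=0 s2=0 clk=1 s0=0 s3=1 s1=1 s4=1
t1.Δ1 s5=0 s2=0 clk=0 s0=0 s3=1 s1=1 s4=1
t2.Δ0 s5=0 s2=0 clk=0 s0=0 s3=1 s1=1 s4=1
t2.Δ1 s5=0 s2=0 clk=1 s0=1 s3=1 s1=1 s4=1
t2.Δ2 s5=0 s2=0 clk=1 s0=1 s3=1 s1=0 s4=1
t3.Δ0 s5=0 s2=0 clk=1 s0=1 s3=1 s1=0 s4=1
t3.Δ1 s5=0 s2=0 clk=0 s0=1 s3=1 s1=0 s4=1
t4.Δ0 s5=0 s2=0 clk=0 s0=1 s3=1 s1=0 s4=1
t4.Δ1 s5=0 s2=0 clk=1 s0=1 s3=1 s1=0 s4=1
t4.Δ2 s5=1 s2=0 clk=1 s0=1 s3=1 s1=0 s4=1
t5.Δ0 s5=1 s2=0 clk=1 s0=1 s3=1 s1=0 s4=1
t5.Δ1 s5=1 s2=0 clk=0 s0=1 s3=1 s1=0 s4=1
t6.Δ0 s5=1 s2=0 clk=0 s0=1 s3=1 s1=0 s4=1
t6.Δ1 s5=1 s2=0 clk=1 s0=0 s3=1 s1=0 s4=1
t6.Δ2 s5=1 s2=0 clk=1 s0=0 s3=1 s1=1 s4=1
t7.Δ0 s5=1 s2=0 clk=1 s0=0 s3=1 s1=1 s4=1
t7.Δ1 s5=1 s2=0 clk=0 s0=0 s3=1 s1=1 s4=1
t8.Δ0 s5=1 s2=0 clk=0 s0=0 s3=1 s1=1 s4=1
t8.Δ1 s5=1 s2=0 clk=1 s0=0 s3=0 s1=1 s4=1
t8.Δ2 s5=0 s2=0 clk=1 s0=0 s3=0 s1=1 s4=1
t8.Δ3 s5=0 s2=0 clk=1 s0=0 s3=0 s1=1 s4=0
t8.Δ4 s5=0 s2=0 clk=1 s0=0 s3=0 s1=0 s4=0
t9.Δ0 s5=0 s2=0 clk=1 s0=0 s3=0 s1=0 s4=0
t9.Δ1 s5=0 s2=0 clk=0 s0=0 s3=0 s1=0 s4=0
t10.Δ0 s5=0 s2=0 clk=0 s0=0 s3=0 s1=0 s4=0
t10.Δ1 s5=0 s2=0 clk=1 s0=0 s3=0 s1=0 s4=0

0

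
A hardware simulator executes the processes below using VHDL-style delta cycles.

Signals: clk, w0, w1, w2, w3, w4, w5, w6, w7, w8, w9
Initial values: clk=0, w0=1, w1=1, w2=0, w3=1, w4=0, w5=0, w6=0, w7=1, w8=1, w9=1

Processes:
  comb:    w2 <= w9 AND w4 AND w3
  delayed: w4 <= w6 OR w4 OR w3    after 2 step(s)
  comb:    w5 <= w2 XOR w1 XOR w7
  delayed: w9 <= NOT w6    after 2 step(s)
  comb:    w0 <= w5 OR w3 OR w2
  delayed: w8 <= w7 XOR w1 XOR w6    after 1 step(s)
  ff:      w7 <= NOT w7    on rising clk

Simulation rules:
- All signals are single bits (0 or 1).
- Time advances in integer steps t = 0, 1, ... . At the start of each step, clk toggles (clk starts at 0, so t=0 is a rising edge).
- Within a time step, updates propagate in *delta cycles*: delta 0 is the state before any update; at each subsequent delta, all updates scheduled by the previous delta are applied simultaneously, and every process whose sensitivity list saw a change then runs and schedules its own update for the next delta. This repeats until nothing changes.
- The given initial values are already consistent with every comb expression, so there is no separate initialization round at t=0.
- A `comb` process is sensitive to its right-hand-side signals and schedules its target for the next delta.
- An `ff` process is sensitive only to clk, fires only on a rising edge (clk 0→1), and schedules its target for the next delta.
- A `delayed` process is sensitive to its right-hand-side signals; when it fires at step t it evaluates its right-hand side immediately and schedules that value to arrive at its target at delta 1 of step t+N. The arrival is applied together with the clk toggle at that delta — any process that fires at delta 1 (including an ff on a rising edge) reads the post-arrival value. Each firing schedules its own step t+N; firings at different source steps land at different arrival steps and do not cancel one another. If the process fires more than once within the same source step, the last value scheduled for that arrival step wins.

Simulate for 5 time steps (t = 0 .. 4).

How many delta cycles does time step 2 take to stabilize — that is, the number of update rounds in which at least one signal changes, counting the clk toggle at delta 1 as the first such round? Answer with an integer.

[bits: w9,w2,w3,w0,w1,w6,w7,w8,w5,w4,clk]
t=0: Δ0=10111011000 Δ1=10111011001 Δ2=10111001001 Δ3=10111001101 | 3Δ
t=1: Δ0=10111001101 Δ1=10111001100 | 1Δ
t=2: Δ0=10111001100 Δ1=10111001101 Δ2=10111011101 Δ3=10111011001 | 3Δ
t=3: Δ0=10111011001 Δ1=10111010000 | 1Δ
t=4: Δ0=10111010000 Δ1=10111010001 Δ2=10111000001 Δ3=10111000101 | 3Δ

3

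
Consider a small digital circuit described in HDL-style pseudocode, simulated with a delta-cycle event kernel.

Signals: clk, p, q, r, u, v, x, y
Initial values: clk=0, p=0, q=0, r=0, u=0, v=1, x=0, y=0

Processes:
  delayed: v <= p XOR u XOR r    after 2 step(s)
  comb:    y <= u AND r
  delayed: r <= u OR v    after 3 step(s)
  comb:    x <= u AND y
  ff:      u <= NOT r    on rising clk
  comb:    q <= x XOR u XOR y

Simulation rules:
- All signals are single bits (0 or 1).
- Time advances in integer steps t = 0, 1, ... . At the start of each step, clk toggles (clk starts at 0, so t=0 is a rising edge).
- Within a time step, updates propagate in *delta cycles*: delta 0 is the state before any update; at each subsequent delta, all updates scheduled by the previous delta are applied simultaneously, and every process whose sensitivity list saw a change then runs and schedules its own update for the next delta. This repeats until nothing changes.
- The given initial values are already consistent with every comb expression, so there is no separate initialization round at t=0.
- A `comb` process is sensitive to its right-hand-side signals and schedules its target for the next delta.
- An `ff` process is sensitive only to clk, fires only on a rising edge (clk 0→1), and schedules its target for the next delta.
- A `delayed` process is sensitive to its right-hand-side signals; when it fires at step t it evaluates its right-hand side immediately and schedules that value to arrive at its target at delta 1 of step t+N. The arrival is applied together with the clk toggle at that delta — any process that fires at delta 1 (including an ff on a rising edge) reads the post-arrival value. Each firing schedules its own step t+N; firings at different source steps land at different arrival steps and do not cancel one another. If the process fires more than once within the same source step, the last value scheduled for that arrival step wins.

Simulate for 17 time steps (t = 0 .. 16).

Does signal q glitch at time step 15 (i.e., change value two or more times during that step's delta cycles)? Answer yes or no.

yes

t0.Δ0 y=0 v=1 p=0 q=0 r=0 clk=0 u=0 x=0
t0.Δ1 y=0 v=1 p=0 q=0 r=0 clk=1 u=0 x=0
t0.Δ2 y=0 v=1 p=0 q=0 r=0 clk=1 u=1 x=0
t0.Δ3 y=0 v=1 p=0 q=1 r=0 clk=1 u=1 x=0
t1.Δ0 y=0 v=1 p=0 q=1 r=0 clk=1 u=1 x=0
t1.Δ1 y=0 v=1 p=0 q=1 r=0 clk=0 u=1 x=0
t2.Δ0 y=0 v=1 p=0 q=1 r=0 clk=0 u=1 x=0
t2.Δ1 y=0 v=1 p=0 q=1 r=0 clk=1 u=1 x=0
t3.Δ0 y=0 v=1 p=0 q=1 r=0 clk=1 u=1 x=0
t3.Δ1 y=0 v=1 p=0 q=1 r=1 clk=0 u=1 x=0
t3.Δ2 y=1 v=1 p=0 q=1 r=1 clk=0 u=1 x=0
t3.Δ3 y=1 v=1 p=0 q=0 r=1 clk=0 u=1 x=1
t3.Δ4 y=1 v=1 p=0 q=1 r=1 clk=0 u=1 x=1
t4.Δ0 y=1 v=1 p=0 q=1 r=1 clk=0 u=1 x=1
t4.Δ1 y=1 v=1 p=0 q=1 r=1 clk=1 u=1 x=1
t4.Δ2 y=1 v=1 p=0 q=1 r=1 clk=1 u=0 x=1
t4.Δ3 y=0 v=1 p=0 q=0 r=1 clk=1 u=0 x=0
t5.Δ0 y=0 v=1 p=0 q=0 r=1 clk=1 u=0 x=0
t5.Δ1 y=0 v=0 p=0 q=0 r=1 clk=0 u=0 x=0
t6.Δ0 y=0 v=0 p=0 q=0 r=1 clk=0 u=0 x=0
t6.Δ1 y=0 v=1 p=0 q=0 r=1 clk=1 u=0 x=0
t7.Δ0 y=0 v=1 p=0 q=0 r=1 clk=1 u=0 x=0
t7.Δ1 y=0 v=1 p=0 q=0 r=1 clk=0 u=0 x=0
t8.Δ0 y=0 v=1 p=0 q=0 r=1 clk=0 u=0 x=0
t8.Δ1 y=0 v=1 p=0 q=0 r=0 clk=1 u=0 x=0
t8.Δ2 y=0 v=1 p=0 q=0 r=0 clk=1 u=1 x=0
t8.Δ3 y=0 v=1 p=0 q=1 r=0 clk=1 u=1 x=0
t9.Δ0 y=0 v=1 p=0 q=1 r=0 clk=1 u=1 x=0
t9.Δ1 y=0 v=1 p=0 q=1 r=1 clk=0 u=1 x=0
t9.Δ2 y=1 v=1 p=0 q=1 r=1 clk=0 u=1 x=0
t9.Δ3 y=1 v=1 p=0 q=0 r=1 clk=0 u=1 x=1
t9.Δ4 y=1 v=1 p=0 q=1 r=1 clk=0 u=1 x=1
t10.Δ0 y=1 v=1 p=0 q=1 r=1 clk=0 u=1 x=1
t10.Δ1 y=1 v=1 p=0 q=1 r=1 clk=1 u=1 x=1
t10.Δ2 y=1 v=1 p=0 q=1 r=1 clk=1 u=0 x=1
t10.Δ3 y=0 v=1 p=0 q=0 r=1 clk=1 u=0 x=0
t11.Δ0 y=0 v=1 p=0 q=0 r=1 clk=1 u=0 x=0
t11.Δ1 y=0 v=0 p=0 q=0 r=1 clk=0 u=0 x=0
t12.Δ0 y=0 v=0 p=0 q=0 r=1 clk=0 u=0 x=0
t12.Δ1 y=0 v=1 p=0 q=0 r=1 clk=1 u=0 x=0
t13.Δ0 y=0 v=1 p=0 q=0 r=1 clk=1 u=0 x=0
t13.Δ1 y=0 v=1 p=0 q=0 r=1 clk=0 u=0 x=0
t14.Δ0 y=0 v=1 p=0 q=0 r=1 clk=0 u=0 x=0
t14.Δ1 y=0 v=1 p=0 q=0 r=0 clk=1 u=0 x=0
t14.Δ2 y=0 v=1 p=0 q=0 r=0 clk=1 u=1 x=0
t14.Δ3 y=0 v=1 p=0 q=1 r=0 clk=1 u=1 x=0
t15.Δ0 y=0 v=1 p=0 q=1 r=0 clk=1 u=1 x=0
t15.Δ1 y=0 v=1 p=0 q=1 r=1 clk=0 u=1 x=0
t15.Δ2 y=1 v=1 p=0 q=1 r=1 clk=0 u=1 x=0
t15.Δ3 y=1 v=1 p=0 q=0 r=1 clk=0 u=1 x=1
t15.Δ4 y=1 v=1 p=0 q=1 r=1 clk=0 u=1 x=1
t16.Δ0 y=1 v=1 p=0 q=1 r=1 clk=0 u=1 x=1
t16.Δ1 y=1 v=1 p=0 q=1 r=1 clk=1 u=1 x=1
t16.Δ2 y=1 v=1 p=0 q=1 r=1 clk=1 u=0 x=1
t16.Δ3 y=0 v=1 p=0 q=0 r=1 clk=1 u=0 x=0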